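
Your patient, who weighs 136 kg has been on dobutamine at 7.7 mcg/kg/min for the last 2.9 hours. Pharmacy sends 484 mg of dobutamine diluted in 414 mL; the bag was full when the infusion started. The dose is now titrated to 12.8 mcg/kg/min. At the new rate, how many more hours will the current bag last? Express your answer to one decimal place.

2.9 hours

Initial rate:
Dose = 7.7 mcg/kg/min × 136 kg = 1047.2 mcg/min
1047.2 mcg/min × 60 min/hr = 62832 mcg/hr
Concentration = 484 mg ÷ 414 mL = 1.169082 mg/mL = 1169.082 mcg/mL
Rate = 62832 mcg/hr ÷ 1169.082 mcg/mL = 53.74473 mL/hr
Volume infused so far = 53.74473 mL/hr × 2.9 hr = 155.8597 mL
Volume remaining = 414 − 155.8597 = 258.1403 mL
New rate:
Dose = 12.8 mcg/kg/min × 136 kg = 1740.8 mcg/min
1740.8 mcg/min × 60 min/hr = 104448 mcg/hr
Rate = 104448 mcg/hr ÷ 1169.082 mcg/mL = 89.34188 mL/hr
Time remaining = 258.1403 mL ÷ 89.34188 mL/hr = 2.889354 hr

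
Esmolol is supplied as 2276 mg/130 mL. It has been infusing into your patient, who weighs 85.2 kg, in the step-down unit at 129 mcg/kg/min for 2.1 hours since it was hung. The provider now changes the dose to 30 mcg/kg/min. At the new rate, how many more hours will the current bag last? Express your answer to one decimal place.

5.8 hours

Initial rate:
Dose = 129 mcg/kg/min × 85.2 kg = 10990.8 mcg/min
10990.8 mcg/min × 60 min/hr = 659448 mcg/hr
Concentration = 2276 mg ÷ 130 mL = 17.50769 mg/mL = 17507.69 mcg/mL
Rate = 659448 mcg/hr ÷ 17507.69 mcg/mL = 37.66619 mL/hr
Volume infused so far = 37.66619 mL/hr × 2.1 hr = 79.09899 mL
Volume remaining = 130 − 79.09899 = 50.90101 mL
New rate:
Dose = 30 mcg/kg/min × 85.2 kg = 2556 mcg/min
2556 mcg/min × 60 min/hr = 153360 mcg/hr
Rate = 153360 mcg/hr ÷ 17507.69 mcg/mL = 8.759578 mL/hr
Time remaining = 50.90101 mL ÷ 8.759578 mL/hr = 5.810897 hr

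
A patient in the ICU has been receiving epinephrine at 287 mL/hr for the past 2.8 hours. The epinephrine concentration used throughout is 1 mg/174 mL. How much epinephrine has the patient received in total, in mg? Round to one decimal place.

4.6 mg

Concentration = 1 mg ÷ 174 mL = 0.005747126 mg/mL = 5.747126 mcg/mL
Drug rate = 287 mL/hr × 5.747126 mcg/mL = 1649.425 mcg/hr
Total = 1649.425 mcg/hr × 2.8 hr = 4618.391 mcg = 4.618391 mg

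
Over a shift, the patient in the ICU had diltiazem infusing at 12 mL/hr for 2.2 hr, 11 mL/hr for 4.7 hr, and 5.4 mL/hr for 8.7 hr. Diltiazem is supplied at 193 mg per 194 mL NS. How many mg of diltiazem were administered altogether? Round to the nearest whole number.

124 mg

Concentration = 193 mg ÷ 194 mL = 0.9948454 mg/mL
Stage 1: 12 mL/hr × 2.2 hr = 26.4 mL → 26.4 mL × 0.9948454 mg/mL = 26.26392 mg
Stage 2: 11 mL/hr × 4.7 hr = 51.7 mL → 51.7 mL × 0.9948454 mg/mL = 51.43351 mg
Stage 3: 5.4 mL/hr × 8.7 hr = 46.98 mL → 46.98 mL × 0.9948454 mg/mL = 46.73784 mg
Total = 26.26392 + 51.43351 + 46.73784 = 124.4353 mg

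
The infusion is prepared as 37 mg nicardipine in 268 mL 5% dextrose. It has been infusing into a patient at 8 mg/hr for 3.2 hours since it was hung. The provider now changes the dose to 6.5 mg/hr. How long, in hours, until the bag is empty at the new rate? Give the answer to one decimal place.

Initial rate:
Concentration = 37 mg ÷ 268 mL = 0.1380597 mg/mL
Rate = 8 mg/hr ÷ 0.1380597 mg/mL = 57.94595 mL/hr
Volume infused so far = 57.94595 mL/hr × 3.2 hr = 185.427 mL
Volume remaining = 268 − 185.427 = 82.57297 mL
New rate:
Rate = 6.5 mg/hr ÷ 0.1380597 mg/mL = 47.08108 mL/hr
Time remaining = 82.57297 mL ÷ 47.08108 mL/hr = 1.753846 hr

1.8 hours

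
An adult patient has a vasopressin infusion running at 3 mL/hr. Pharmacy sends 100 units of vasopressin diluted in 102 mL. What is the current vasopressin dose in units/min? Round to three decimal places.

Concentration = 100 units ÷ 102 mL = 0.9803922 units/mL
Drug rate = 3 mL/hr × 0.9803922 units/mL = 2.941176 units/hr
2.941176 units/hr ÷ 60 min/hr = 0.04901961 units/min

0.049 units/min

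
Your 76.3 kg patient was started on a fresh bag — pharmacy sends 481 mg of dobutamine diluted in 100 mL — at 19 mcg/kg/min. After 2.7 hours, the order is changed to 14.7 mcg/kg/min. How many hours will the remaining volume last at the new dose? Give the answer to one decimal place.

3.7 hours

Initial rate:
Dose = 19 mcg/kg/min × 76.3 kg = 1449.7 mcg/min
1449.7 mcg/min × 60 min/hr = 86982 mcg/hr
Concentration = 481 mg ÷ 100 mL = 4.81 mg/mL = 4810 mcg/mL
Rate = 86982 mcg/hr ÷ 4810 mcg/mL = 18.08358 mL/hr
Volume infused so far = 18.08358 mL/hr × 2.7 hr = 48.82565 mL
Volume remaining = 100 − 48.82565 = 51.17435 mL
New rate:
Dose = 14.7 mcg/kg/min × 76.3 kg = 1121.61 mcg/min
1121.61 mcg/min × 60 min/hr = 67296.6 mcg/hr
Rate = 67296.6 mcg/hr ÷ 4810 mcg/mL = 13.99098 mL/hr
Time remaining = 51.17435 mL ÷ 13.99098 mL/hr = 3.657668 hr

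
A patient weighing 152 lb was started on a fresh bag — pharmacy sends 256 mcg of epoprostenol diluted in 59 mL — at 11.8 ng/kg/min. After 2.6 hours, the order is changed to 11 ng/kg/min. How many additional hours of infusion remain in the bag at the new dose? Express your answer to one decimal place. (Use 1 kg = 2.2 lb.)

Initial rate:
Weight = 152 lb ÷ 2.2 lb/kg = 69.09091 kg
Dose = 11.8 ng/kg/min × 69.09091 kg = 815.2727 ng/min
815.2727 ng/min × 60 min/hr = 48916.36 ng/hr
Concentration = 256 mcg ÷ 59 mL = 4.338983 mcg/mL = 4338.983 ng/mL
Rate = 48916.36 ng/hr ÷ 4338.983 ng/mL = 11.27369 mL/hr
Volume infused so far = 11.27369 mL/hr × 2.6 hr = 29.3116 mL
Volume remaining = 59 − 29.3116 = 29.6884 mL
New rate:
Dose = 11 ng/kg/min × 69.09091 kg = 760 ng/min
760 ng/min × 60 min/hr = 45600 ng/hr
Rate = 45600 ng/hr ÷ 4338.983 ng/mL = 10.50937 mL/hr
Time remaining = 29.6884 mL ÷ 10.50937 mL/hr = 2.824944 hr

2.8 hours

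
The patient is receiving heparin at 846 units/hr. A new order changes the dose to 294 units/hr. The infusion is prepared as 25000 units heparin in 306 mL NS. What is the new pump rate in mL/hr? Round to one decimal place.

3.6 mL/hr

Concentration = 25000 units ÷ 306 mL = 81.69935 units/mL
Rate = 294 units/hr ÷ 81.69935 units/mL = 3.59856 mL/hr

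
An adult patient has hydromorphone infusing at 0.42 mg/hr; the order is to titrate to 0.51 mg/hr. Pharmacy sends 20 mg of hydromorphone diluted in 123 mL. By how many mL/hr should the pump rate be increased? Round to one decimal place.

At the current dose:
Concentration = 20 mg ÷ 123 mL = 0.1626016 mg/mL
Rate = 0.42 mg/hr ÷ 0.1626016 mg/mL = 2.583 mL/hr
At the new dose:
Rate = 0.51 mg/hr ÷ 0.1626016 mg/mL = 3.1365 mL/hr
Change = 3.1365 − 2.583 = 0.5535 mL/hr → 0.5535 mL/hr increase

0.6 mL/hr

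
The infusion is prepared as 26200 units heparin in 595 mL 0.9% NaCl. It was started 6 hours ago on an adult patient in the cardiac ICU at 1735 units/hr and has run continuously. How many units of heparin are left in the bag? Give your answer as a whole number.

15790 units

Concentration = 26200 units ÷ 595 mL = 44.03361 units/mL
Rate = 1735 units/hr ÷ 44.03361 units/mL = 39.40172 mL/hr
Volume infused = 39.40172 mL/hr × 6 hr = 236.4103 mL
Volume remaining = 595 − 236.4103 = 358.5897 mL
Drug remaining = 358.5897 mL × 44.03361 units/mL = 15790 units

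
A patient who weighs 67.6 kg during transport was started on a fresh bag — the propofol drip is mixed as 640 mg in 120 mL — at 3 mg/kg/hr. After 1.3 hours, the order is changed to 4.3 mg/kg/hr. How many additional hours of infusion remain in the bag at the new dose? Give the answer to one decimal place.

Initial rate:
Dose = 3 mg/kg/hr × 67.6 kg = 202.8 mg/hr
Concentration = 640 mg ÷ 120 mL = 5.333333 mg/mL
Rate = 202.8 mg/hr ÷ 5.333333 mg/mL = 38.025 mL/hr
Volume infused so far = 38.025 mL/hr × 1.3 hr = 49.4325 mL
Volume remaining = 120 − 49.4325 = 70.5675 mL
New rate:
Dose = 4.3 mg/kg/hr × 67.6 kg = 290.68 mg/hr
Rate = 290.68 mg/hr ÷ 5.333333 mg/mL = 54.5025 mL/hr
Time remaining = 70.5675 mL ÷ 54.5025 mL/hr = 1.294757 hr

1.3 hours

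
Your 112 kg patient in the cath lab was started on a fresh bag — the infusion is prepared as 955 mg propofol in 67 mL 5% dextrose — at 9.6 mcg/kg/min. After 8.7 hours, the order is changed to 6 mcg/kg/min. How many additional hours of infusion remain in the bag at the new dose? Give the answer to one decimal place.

9.8 hours

Initial rate:
Dose = 9.6 mcg/kg/min × 112 kg = 1075.2 mcg/min
1075.2 mcg/min × 60 min/hr = 64512 mcg/hr
Concentration = 955 mg ÷ 67 mL = 14.25373 mg/mL = 14253.73 mcg/mL
Rate = 64512 mcg/hr ÷ 14253.73 mcg/mL = 4.525973 mL/hr
Volume infused so far = 4.525973 mL/hr × 8.7 hr = 39.37596 mL
Volume remaining = 67 − 39.37596 = 27.62404 mL
New rate:
Dose = 6 mcg/kg/min × 112 kg = 672 mcg/min
672 mcg/min × 60 min/hr = 40320 mcg/hr
Rate = 40320 mcg/hr ÷ 14253.73 mcg/mL = 2.828733 mL/hr
Time remaining = 27.62404 mL ÷ 2.828733 mL/hr = 9.765516 hr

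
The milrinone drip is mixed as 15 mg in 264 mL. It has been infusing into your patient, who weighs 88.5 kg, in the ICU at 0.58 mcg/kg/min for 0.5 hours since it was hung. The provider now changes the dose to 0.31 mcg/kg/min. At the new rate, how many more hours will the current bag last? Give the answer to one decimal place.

Initial rate:
Dose = 0.58 mcg/kg/min × 88.5 kg = 51.33 mcg/min
51.33 mcg/min × 60 min/hr = 3079.8 mcg/hr
Concentration = 15 mg ÷ 264 mL = 0.05681818 mg/mL = 56.81818 mcg/mL
Rate = 3079.8 mcg/hr ÷ 56.81818 mcg/mL = 54.20448 mL/hr
Volume infused so far = 54.20448 mL/hr × 0.5 hr = 27.10224 mL
Volume remaining = 264 − 27.10224 = 236.8978 mL
New rate:
Dose = 0.31 mcg/kg/min × 88.5 kg = 27.435 mcg/min
27.435 mcg/min × 60 min/hr = 1646.1 mcg/hr
Rate = 1646.1 mcg/hr ÷ 56.81818 mcg/mL = 28.97136 mL/hr
Time remaining = 236.8978 mL ÷ 28.97136 mL/hr = 8.176964 hr

8.2 hours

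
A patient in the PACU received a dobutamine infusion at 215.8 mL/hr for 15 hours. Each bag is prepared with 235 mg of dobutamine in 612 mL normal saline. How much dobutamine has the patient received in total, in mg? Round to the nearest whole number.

Concentration = 235 mg ÷ 612 mL = 0.3839869 mg/mL = 383.9869 mcg/mL
Drug rate = 215.8 mL/hr × 383.9869 mcg/mL = 82864.38 mcg/hr
Total = 82864.38 mcg/hr × 15 hr = 1242966 mcg = 1242.966 mg

1243 mg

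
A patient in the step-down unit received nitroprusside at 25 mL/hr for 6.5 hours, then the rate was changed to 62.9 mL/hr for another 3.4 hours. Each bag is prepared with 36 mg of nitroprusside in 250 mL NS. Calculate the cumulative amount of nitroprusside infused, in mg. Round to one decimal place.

Concentration = 36 mg ÷ 250 mL = 0.144 mg/mL
Stage 1: 25 mL/hr × 6.5 hr = 162.5 mL → 162.5 mL × 0.144 mg/mL = 23.4 mg
Stage 2: 62.9 mL/hr × 3.4 hr = 213.86 mL → 213.86 mL × 0.144 mg/mL = 30.79584 mg
Total = 23.4 + 30.79584 = 54.19584 mg

54.2 mg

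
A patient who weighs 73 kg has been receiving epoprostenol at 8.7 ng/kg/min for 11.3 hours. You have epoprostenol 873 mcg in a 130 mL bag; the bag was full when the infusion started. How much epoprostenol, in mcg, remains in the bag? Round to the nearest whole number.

442 mcg

Dose = 8.7 ng/kg/min × 73 kg = 635.1 ng/min
635.1 ng/min × 60 min/hr = 38106 ng/hr
Concentration = 873 mcg ÷ 130 mL = 6.715385 mcg/mL = 6715.385 ng/mL
Rate = 38106 ng/hr ÷ 6715.385 ng/mL = 5.674433 mL/hr
Volume infused = 5.674433 mL/hr × 11.3 hr = 64.12109 mL
Volume remaining = 130 − 64.12109 = 65.87891 mL
Drug remaining = 65.87891 mL × 6715.385 ng/mL = 442402.2 ng = 442.4022 mcg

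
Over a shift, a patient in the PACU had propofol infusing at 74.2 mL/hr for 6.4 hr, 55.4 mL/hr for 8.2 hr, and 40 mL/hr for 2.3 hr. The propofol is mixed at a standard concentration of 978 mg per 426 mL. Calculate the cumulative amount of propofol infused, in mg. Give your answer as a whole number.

Concentration = 978 mg ÷ 426 mL = 2.295775 mg/mL
Stage 1: 74.2 mL/hr × 6.4 hr = 474.88 mL → 474.88 mL × 2.295775 mg/mL = 1090.217 mg
Stage 2: 55.4 mL/hr × 8.2 hr = 454.28 mL → 454.28 mL × 2.295775 mg/mL = 1042.925 mg
Stage 3: 40 mL/hr × 2.3 hr = 92 mL → 92 mL × 2.295775 mg/mL = 211.2113 mg
Total = 1090.217 + 1042.925 + 211.2113 = 2344.353 mg

2344 mg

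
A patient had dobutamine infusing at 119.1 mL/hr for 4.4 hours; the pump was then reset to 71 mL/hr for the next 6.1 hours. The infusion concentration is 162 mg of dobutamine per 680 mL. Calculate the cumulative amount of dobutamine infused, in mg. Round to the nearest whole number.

Concentration = 162 mg ÷ 680 mL = 0.2382353 mg/mL
Stage 1: 119.1 mL/hr × 4.4 hr = 524.04 mL → 524.04 mL × 0.2382353 mg/mL = 124.8448 mg
Stage 2: 71 mL/hr × 6.1 hr = 433.1 mL → 433.1 mL × 0.2382353 mg/mL = 103.1797 mg
Total = 124.8448 + 103.1797 = 228.0245 mg

228 mg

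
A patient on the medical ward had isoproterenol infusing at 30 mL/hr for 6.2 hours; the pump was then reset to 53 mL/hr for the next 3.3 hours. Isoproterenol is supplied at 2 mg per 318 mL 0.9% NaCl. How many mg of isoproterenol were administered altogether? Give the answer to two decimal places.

2.27 mg

Concentration = 2 mg ÷ 318 mL = 0.006289308 mg/mL
Stage 1: 30 mL/hr × 6.2 hr = 186 mL → 186 mL × 0.006289308 mg/mL = 1.169811 mg
Stage 2: 53 mL/hr × 3.3 hr = 174.9 mL → 174.9 mL × 0.006289308 mg/mL = 1.1 mg
Total = 1.169811 + 1.1 = 2.269811 mg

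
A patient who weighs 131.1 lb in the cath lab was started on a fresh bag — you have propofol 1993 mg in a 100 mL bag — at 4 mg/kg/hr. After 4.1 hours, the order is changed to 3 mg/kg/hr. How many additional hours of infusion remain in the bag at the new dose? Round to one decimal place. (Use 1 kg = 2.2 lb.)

5.7 hours

Initial rate:
Weight = 131.1 lb ÷ 2.2 lb/kg = 59.59091 kg
Dose = 4 mg/kg/hr × 59.59091 kg = 238.3636 mg/hr
Concentration = 1993 mg ÷ 100 mL = 19.93 mg/mL
Rate = 238.3636 mg/hr ÷ 19.93 mg/mL = 11.96004 mL/hr
Volume infused so far = 11.96004 mL/hr × 4.1 hr = 49.03617 mL
Volume remaining = 100 − 49.03617 = 50.96383 mL
New rate:
Dose = 3 mg/kg/hr × 59.59091 kg = 178.7727 mg/hr
Rate = 178.7727 mg/hr ÷ 19.93 mg/mL = 8.970031 mL/hr
Time remaining = 50.96383 mL ÷ 8.970031 mL/hr = 5.681566 hr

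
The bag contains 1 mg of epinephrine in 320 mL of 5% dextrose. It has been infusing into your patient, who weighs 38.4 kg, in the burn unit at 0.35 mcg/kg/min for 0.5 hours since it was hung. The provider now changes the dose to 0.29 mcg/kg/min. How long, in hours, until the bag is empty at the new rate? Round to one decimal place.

Initial rate:
Dose = 0.35 mcg/kg/min × 38.4 kg = 13.44 mcg/min
13.44 mcg/min × 60 min/hr = 806.4 mcg/hr
Concentration = 1 mg ÷ 320 mL = 0.003125 mg/mL = 3.125 mcg/mL
Rate = 806.4 mcg/hr ÷ 3.125 mcg/mL = 258.048 mL/hr
Volume infused so far = 258.048 mL/hr × 0.5 hr = 129.024 mL
Volume remaining = 320 − 129.024 = 190.976 mL
New rate:
Dose = 0.29 mcg/kg/min × 38.4 kg = 11.136 mcg/min
11.136 mcg/min × 60 min/hr = 668.16 mcg/hr
Rate = 668.16 mcg/hr ÷ 3.125 mcg/mL = 213.8112 mL/hr
Time remaining = 190.976 mL ÷ 213.8112 mL/hr = 0.8931992 hr

0.9 hours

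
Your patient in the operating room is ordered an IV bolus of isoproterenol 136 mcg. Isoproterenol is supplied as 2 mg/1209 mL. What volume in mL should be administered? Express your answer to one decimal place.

82.2 mL

Concentration = 2 mg ÷ 1209 mL = 0.00165426 mg/mL = 1.65426 mcg/mL
Volume = 136 mcg ÷ 1.65426 mcg/mL = 82.212 mL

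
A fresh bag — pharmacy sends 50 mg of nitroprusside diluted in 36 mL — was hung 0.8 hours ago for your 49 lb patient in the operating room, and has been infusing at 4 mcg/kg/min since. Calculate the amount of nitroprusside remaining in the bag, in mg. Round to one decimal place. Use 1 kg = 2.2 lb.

Weight = 49 lb ÷ 2.2 lb/kg = 22.27273 kg
Dose = 4 mcg/kg/min × 22.27273 kg = 89.09091 mcg/min
89.09091 mcg/min × 60 min/hr = 5345.455 mcg/hr
Concentration = 50 mg ÷ 36 mL = 1.388889 mg/mL = 1388.889 mcg/mL
Rate = 5345.455 mcg/hr ÷ 1388.889 mcg/mL = 3.848727 mL/hr
Volume infused = 3.848727 mL/hr × 0.8 hr = 3.078982 mL
Volume remaining = 36 − 3.078982 = 32.92102 mL
Drug remaining = 32.92102 mL × 1388.889 mcg/mL = 45723.64 mcg = 45.72364 mg

45.7 mg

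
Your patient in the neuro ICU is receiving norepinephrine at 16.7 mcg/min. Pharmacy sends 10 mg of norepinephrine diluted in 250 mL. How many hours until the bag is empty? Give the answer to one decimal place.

10.0 hours

16.7 mcg/min × 60 min/hr = 1002 mcg/hr
Concentration = 10 mg ÷ 250 mL = 0.04 mg/mL = 40 mcg/mL
Rate = 1002 mcg/hr ÷ 40 mcg/mL = 25.05 mL/hr
Duration = 250 mL ÷ 25.05 mL/hr = 9.98004 hr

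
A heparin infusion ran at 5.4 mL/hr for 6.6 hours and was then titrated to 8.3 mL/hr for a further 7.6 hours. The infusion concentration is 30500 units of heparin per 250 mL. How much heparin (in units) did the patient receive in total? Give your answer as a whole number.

12044 units

Concentration = 30500 units ÷ 250 mL = 122 units/mL
Stage 1: 5.4 mL/hr × 6.6 hr = 35.64 mL → 35.64 mL × 122 units/mL = 4348.08 units
Stage 2: 8.3 mL/hr × 7.6 hr = 63.08 mL → 63.08 mL × 122 units/mL = 7695.76 units
Total = 4348.08 + 7695.76 = 12043.84 units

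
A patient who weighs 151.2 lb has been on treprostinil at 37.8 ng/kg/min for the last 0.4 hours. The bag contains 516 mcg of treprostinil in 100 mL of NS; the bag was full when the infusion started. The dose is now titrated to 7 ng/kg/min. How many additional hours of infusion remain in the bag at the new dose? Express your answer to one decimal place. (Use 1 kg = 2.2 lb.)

15.7 hours

Initial rate:
Weight = 151.2 lb ÷ 2.2 lb/kg = 68.72727 kg
Dose = 37.8 ng/kg/min × 68.72727 kg = 2597.891 ng/min
2597.891 ng/min × 60 min/hr = 155873.5 ng/hr
Concentration = 516 mcg ÷ 100 mL = 5.16 mcg/mL = 5160 ng/mL
Rate = 155873.5 ng/hr ÷ 5160 ng/mL = 30.20803 mL/hr
Volume infused so far = 30.20803 mL/hr × 0.4 hr = 12.08321 mL
Volume remaining = 100 − 12.08321 = 87.91679 mL
New rate:
Dose = 7 ng/kg/min × 68.72727 kg = 481.0909 ng/min
481.0909 ng/min × 60 min/hr = 28865.45 ng/hr
Rate = 28865.45 ng/hr ÷ 5160 ng/mL = 5.59408 mL/hr
Time remaining = 87.91679 mL ÷ 5.59408 mL/hr = 15.71604 hr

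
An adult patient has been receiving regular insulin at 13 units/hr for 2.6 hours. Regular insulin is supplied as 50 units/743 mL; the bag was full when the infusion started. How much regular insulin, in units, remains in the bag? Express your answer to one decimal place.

16.2 units

Concentration = 50 units ÷ 743 mL = 0.06729475 units/mL
Rate = 13 units/hr ÷ 0.06729475 units/mL = 193.18 mL/hr
Volume infused = 193.18 mL/hr × 2.6 hr = 502.268 mL
Volume remaining = 743 − 502.268 = 240.732 mL
Drug remaining = 240.732 mL × 0.06729475 units/mL = 16.2 units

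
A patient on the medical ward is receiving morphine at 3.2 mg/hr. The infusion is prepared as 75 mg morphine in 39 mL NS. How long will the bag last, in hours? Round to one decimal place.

Concentration = 75 mg ÷ 39 mL = 1.923077 mg/mL
Rate = 3.2 mg/hr ÷ 1.923077 mg/mL = 1.664 mL/hr
Duration = 39 mL ÷ 1.664 mL/hr = 23.4375 hr

23.4 hours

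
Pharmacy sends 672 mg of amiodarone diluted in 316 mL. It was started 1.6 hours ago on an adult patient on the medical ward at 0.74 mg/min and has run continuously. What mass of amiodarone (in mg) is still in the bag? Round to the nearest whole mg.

601 mg

0.74 mg/min × 60 min/hr = 44.4 mg/hr
Concentration = 672 mg ÷ 316 mL = 2.126582 mg/mL
Rate = 44.4 mg/hr ÷ 2.126582 mg/mL = 20.87857 mL/hr
Volume infused = 20.87857 mL/hr × 1.6 hr = 33.40571 mL
Volume remaining = 316 − 33.40571 = 282.5943 mL
Drug remaining = 282.5943 mL × 2.126582 mg/mL = 600.96 mg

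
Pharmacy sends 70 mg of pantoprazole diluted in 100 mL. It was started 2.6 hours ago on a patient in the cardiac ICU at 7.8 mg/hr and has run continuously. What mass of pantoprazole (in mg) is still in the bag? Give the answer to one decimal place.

49.7 mg

Concentration = 70 mg ÷ 100 mL = 0.7 mg/mL
Rate = 7.8 mg/hr ÷ 0.7 mg/mL = 11.14286 mL/hr
Volume infused = 11.14286 mL/hr × 2.6 hr = 28.97143 mL
Volume remaining = 100 − 28.97143 = 71.02857 mL
Drug remaining = 71.02857 mL × 0.7 mg/mL = 49.72 mg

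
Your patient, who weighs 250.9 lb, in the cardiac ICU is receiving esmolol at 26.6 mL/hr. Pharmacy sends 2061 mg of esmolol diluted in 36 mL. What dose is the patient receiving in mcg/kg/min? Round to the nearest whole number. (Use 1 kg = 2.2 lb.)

Weight = 250.9 lb ÷ 2.2 lb/kg = 114.0455 kg
Concentration = 2061 mg ÷ 36 mL = 57.25 mg/mL = 57250 mcg/mL
Drug rate = 26.6 mL/hr × 57250 mcg/mL = 1522850 mcg/hr
1522850 mcg/hr ÷ 60 min/hr = 25380.83 mcg/min
25380.83 mcg/min ÷ 114.0455 kg = 222.5502 mcg/kg/min

223 mcg/kg/min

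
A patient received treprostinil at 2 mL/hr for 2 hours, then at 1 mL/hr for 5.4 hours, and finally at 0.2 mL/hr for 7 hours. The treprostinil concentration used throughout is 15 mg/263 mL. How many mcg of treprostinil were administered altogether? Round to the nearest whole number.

Concentration = 15 mg ÷ 263 mL = 0.05703422 mg/mL
Stage 1: 2 mL/hr × 2 hr = 4 mL → 4 mL × 0.05703422 mg/mL = 0.2281369 mg
Stage 2: 1 mL/hr × 5.4 hr = 5.4 mL → 5.4 mL × 0.05703422 mg/mL = 0.3079848 mg
Stage 3: 0.2 mL/hr × 7 hr = 1.4 mL → 1.4 mL × 0.05703422 mg/mL = 0.07984791 mg
Total = 0.2281369 + 0.3079848 + 0.07984791 = 0.6159696 mg = 615.9696 mcg

616 mcg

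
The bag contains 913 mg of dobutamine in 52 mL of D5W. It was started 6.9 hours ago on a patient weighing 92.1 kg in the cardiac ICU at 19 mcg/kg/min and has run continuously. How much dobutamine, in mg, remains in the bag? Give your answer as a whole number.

Dose = 19 mcg/kg/min × 92.1 kg = 1749.9 mcg/min
1749.9 mcg/min × 60 min/hr = 104994 mcg/hr
Concentration = 913 mg ÷ 52 mL = 17.55769 mg/mL = 17557.69 mcg/mL
Rate = 104994 mcg/hr ÷ 17557.69 mcg/mL = 5.979943 mL/hr
Volume infused = 5.979943 mL/hr × 6.9 hr = 41.26161 mL
Volume remaining = 52 − 41.26161 = 10.73839 mL
Drug remaining = 10.73839 mL × 17557.69 mcg/mL = 188541.4 mcg = 188.5414 mg

189 mg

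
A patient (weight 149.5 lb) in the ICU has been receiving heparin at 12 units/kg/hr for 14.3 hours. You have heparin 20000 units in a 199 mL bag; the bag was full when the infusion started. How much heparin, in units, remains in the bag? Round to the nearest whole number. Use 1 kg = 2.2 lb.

Weight = 149.5 lb ÷ 2.2 lb/kg = 67.95455 kg
Dose = 12 units/kg/hr × 67.95455 kg = 815.4545 units/hr
Concentration = 20000 units ÷ 199 mL = 100.5025 units/mL
Rate = 815.4545 units/hr ÷ 100.5025 units/mL = 8.113773 mL/hr
Volume infused = 8.113773 mL/hr × 14.3 hr = 116.0269 mL
Volume remaining = 199 − 116.0269 = 82.97305 mL
Drug remaining = 82.97305 mL × 100.5025 units/mL = 8339 units

8339 units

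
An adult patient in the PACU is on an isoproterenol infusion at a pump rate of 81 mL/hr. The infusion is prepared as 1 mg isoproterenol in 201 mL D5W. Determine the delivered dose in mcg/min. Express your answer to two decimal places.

6.72 mcg/min

Concentration = 1 mg ÷ 201 mL = 0.004975124 mg/mL = 4.975124 mcg/mL
Drug rate = 81 mL/hr × 4.975124 mcg/mL = 402.9851 mcg/hr
402.9851 mcg/hr ÷ 60 min/hr = 6.716418 mcg/min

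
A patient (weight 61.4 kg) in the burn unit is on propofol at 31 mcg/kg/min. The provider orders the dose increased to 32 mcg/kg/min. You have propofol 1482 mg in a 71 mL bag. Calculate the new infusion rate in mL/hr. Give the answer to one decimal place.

Dose = 32 mcg/kg/min × 61.4 kg = 1964.8 mcg/min
1964.8 mcg/min × 60 min/hr = 117888 mcg/hr
Concentration = 1482 mg ÷ 71 mL = 20.87324 mg/mL = 20873.24 mcg/mL
Rate = 117888 mcg/hr ÷ 20873.24 mcg/mL = 5.647806 mL/hr

5.6 mL/hr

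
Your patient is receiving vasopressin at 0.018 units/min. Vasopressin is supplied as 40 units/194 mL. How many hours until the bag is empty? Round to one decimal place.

0.018 units/min × 60 min/hr = 1.08 units/hr
Concentration = 40 units ÷ 194 mL = 0.2061856 units/mL
Rate = 1.08 units/hr ÷ 0.2061856 units/mL = 5.238 mL/hr
Duration = 194 mL ÷ 5.238 mL/hr = 37.03704 hr

37.0 hours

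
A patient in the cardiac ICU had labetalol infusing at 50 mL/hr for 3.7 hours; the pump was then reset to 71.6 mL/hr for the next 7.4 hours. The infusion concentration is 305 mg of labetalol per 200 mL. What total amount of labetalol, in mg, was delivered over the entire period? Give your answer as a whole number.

Concentration = 305 mg ÷ 200 mL = 1.525 mg/mL
Stage 1: 50 mL/hr × 3.7 hr = 185 mL → 185 mL × 1.525 mg/mL = 282.125 mg
Stage 2: 71.6 mL/hr × 7.4 hr = 529.84 mL → 529.84 mL × 1.525 mg/mL = 808.006 mg
Total = 282.125 + 808.006 = 1090.131 mg

1090 mg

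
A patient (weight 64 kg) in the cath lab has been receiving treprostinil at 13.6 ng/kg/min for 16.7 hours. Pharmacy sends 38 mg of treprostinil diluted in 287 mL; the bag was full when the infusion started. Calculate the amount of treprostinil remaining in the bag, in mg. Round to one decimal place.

37.1 mg

Dose = 13.6 ng/kg/min × 64 kg = 870.4 ng/min
870.4 ng/min × 60 min/hr = 52224 ng/hr
Concentration = 38 mg ÷ 287 mL = 0.1324042 mg/mL = 132404.2 ng/mL
Rate = 52224 ng/hr ÷ 132404.2 ng/mL = 0.3944286 mL/hr
Volume infused = 0.3944286 mL/hr × 16.7 hr = 6.586958 mL
Volume remaining = 287 − 6.586958 = 280.413 mL
Drug remaining = 280.413 mL × 132404.2 ng/mL = 37127859 ng = 37.12786 mg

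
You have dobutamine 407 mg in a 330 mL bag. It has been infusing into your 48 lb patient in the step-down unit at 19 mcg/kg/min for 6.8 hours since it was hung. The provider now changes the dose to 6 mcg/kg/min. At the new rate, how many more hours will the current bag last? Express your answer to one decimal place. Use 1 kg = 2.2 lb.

Initial rate:
Weight = 48 lb ÷ 2.2 lb/kg = 21.81818 kg
Dose = 19 mcg/kg/min × 21.81818 kg = 414.5455 mcg/min
414.5455 mcg/min × 60 min/hr = 24872.73 mcg/hr
Concentration = 407 mg ÷ 330 mL = 1.233333 mg/mL = 1233.333 mcg/mL
Rate = 24872.73 mcg/hr ÷ 1233.333 mcg/mL = 20.16708 mL/hr
Volume infused so far = 20.16708 mL/hr × 6.8 hr = 137.1361 mL
Volume remaining = 330 − 137.1361 = 192.8639 mL
New rate:
Dose = 6 mcg/kg/min × 21.81818 kg = 130.9091 mcg/min
130.9091 mcg/min × 60 min/hr = 7854.545 mcg/hr
Rate = 7854.545 mcg/hr ÷ 1233.333 mcg/mL = 6.36855 mL/hr
Time remaining = 192.8639 mL ÷ 6.36855 mL/hr = 30.2838 hr

30.3 hours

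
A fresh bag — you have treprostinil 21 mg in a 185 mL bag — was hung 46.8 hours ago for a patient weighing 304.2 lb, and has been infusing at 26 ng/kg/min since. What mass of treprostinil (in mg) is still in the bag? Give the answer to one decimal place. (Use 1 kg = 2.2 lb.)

10.9 mg

Weight = 304.2 lb ÷ 2.2 lb/kg = 138.2727 kg
Dose = 26 ng/kg/min × 138.2727 kg = 3595.091 ng/min
3595.091 ng/min × 60 min/hr = 215705.5 ng/hr
Concentration = 21 mg ÷ 185 mL = 0.1135135 mg/mL = 113513.5 ng/mL
Rate = 215705.5 ng/hr ÷ 113513.5 ng/mL = 1.900262 mL/hr
Volume infused = 1.900262 mL/hr × 46.8 hr = 88.93228 mL
Volume remaining = 185 − 88.93228 = 96.06772 mL
Drug remaining = 96.06772 mL × 113513.5 ng/mL = 10904985 ng = 10.90498 mg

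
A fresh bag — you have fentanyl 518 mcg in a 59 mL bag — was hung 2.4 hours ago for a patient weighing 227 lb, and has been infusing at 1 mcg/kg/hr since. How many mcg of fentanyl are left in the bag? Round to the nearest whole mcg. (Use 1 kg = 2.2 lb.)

Weight = 227 lb ÷ 2.2 lb/kg = 103.1818 kg
Dose = 1 mcg/kg/hr × 103.1818 kg = 103.1818 mcg/hr
Concentration = 518 mcg ÷ 59 mL = 8.779661 mcg/mL
Rate = 103.1818 mcg/hr ÷ 8.779661 mcg/mL = 11.75237 mL/hr
Volume infused = 11.75237 mL/hr × 2.4 hr = 28.20569 mL
Volume remaining = 59 − 28.20569 = 30.79431 mL
Drug remaining = 30.79431 mL × 8.779661 mcg/mL = 270.3636 mcg

270 mcg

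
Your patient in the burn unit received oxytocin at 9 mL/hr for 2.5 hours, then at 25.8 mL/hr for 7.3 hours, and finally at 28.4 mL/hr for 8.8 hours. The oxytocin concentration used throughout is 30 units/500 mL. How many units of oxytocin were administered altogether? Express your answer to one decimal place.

27.6 units

Concentration = 30 units ÷ 500 mL = 0.06 units/mL
Stage 1: 9 mL/hr × 2.5 hr = 22.5 mL → 22.5 mL × 0.06 units/mL = 1.35 units
Stage 2: 25.8 mL/hr × 7.3 hr = 188.34 mL → 188.34 mL × 0.06 units/mL = 11.3004 units
Stage 3: 28.4 mL/hr × 8.8 hr = 249.92 mL → 249.92 mL × 0.06 units/mL = 14.9952 units
Total = 1.35 + 11.3004 + 14.9952 = 27.6456 units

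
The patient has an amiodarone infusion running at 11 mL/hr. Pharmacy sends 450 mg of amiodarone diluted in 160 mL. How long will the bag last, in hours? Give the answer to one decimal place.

Duration = 160 mL ÷ 11 mL/hr = 14.54545 hr

14.5 hours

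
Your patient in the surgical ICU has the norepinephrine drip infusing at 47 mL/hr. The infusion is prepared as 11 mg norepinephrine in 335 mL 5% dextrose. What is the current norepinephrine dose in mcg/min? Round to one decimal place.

Concentration = 11 mg ÷ 335 mL = 0.03283582 mg/mL = 32.83582 mcg/mL
Drug rate = 47 mL/hr × 32.83582 mcg/mL = 1543.284 mcg/hr
1543.284 mcg/hr ÷ 60 min/hr = 25.72139 mcg/min

25.7 mcg/min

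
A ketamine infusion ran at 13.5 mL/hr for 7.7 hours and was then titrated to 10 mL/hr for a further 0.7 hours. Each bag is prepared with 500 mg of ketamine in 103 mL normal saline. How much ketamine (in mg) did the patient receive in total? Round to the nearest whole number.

539 mg

Concentration = 500 mg ÷ 103 mL = 4.854369 mg/mL
Stage 1: 13.5 mL/hr × 7.7 hr = 103.95 mL → 103.95 mL × 4.854369 mg/mL = 504.6117 mg
Stage 2: 10 mL/hr × 0.7 hr = 7 mL → 7 mL × 4.854369 mg/mL = 33.98058 mg
Total = 504.6117 + 33.98058 = 538.5922 mg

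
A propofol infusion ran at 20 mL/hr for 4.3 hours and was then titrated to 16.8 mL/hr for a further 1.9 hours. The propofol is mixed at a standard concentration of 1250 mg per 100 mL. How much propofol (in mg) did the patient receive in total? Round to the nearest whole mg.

Concentration = 1250 mg ÷ 100 mL = 12.5 mg/mL
Stage 1: 20 mL/hr × 4.3 hr = 86 mL → 86 mL × 12.5 mg/mL = 1075 mg
Stage 2: 16.8 mL/hr × 1.9 hr = 31.92 mL → 31.92 mL × 12.5 mg/mL = 399 mg
Total = 1075 + 399 = 1474 mg

1474 mg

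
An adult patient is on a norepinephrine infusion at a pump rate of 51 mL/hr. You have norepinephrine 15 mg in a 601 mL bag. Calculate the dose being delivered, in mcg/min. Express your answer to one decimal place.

21.2 mcg/min

Concentration = 15 mg ÷ 601 mL = 0.0249584 mg/mL = 24.9584 mcg/mL
Drug rate = 51 mL/hr × 24.9584 mcg/mL = 1272.879 mcg/hr
1272.879 mcg/hr ÷ 60 min/hr = 21.21464 mcg/min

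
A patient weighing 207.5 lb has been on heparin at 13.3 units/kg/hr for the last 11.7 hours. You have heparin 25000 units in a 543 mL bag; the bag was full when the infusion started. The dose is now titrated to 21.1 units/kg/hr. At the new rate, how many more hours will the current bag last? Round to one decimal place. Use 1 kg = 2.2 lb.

Initial rate:
Weight = 207.5 lb ÷ 2.2 lb/kg = 94.31818 kg
Dose = 13.3 units/kg/hr × 94.31818 kg = 1254.432 units/hr
Concentration = 25000 units ÷ 543 mL = 46.04052 units/mL
Rate = 1254.432 units/hr ÷ 46.04052 units/mL = 27.24626 mL/hr
Volume infused so far = 27.24626 mL/hr × 11.7 hr = 318.7812 mL
Volume remaining = 543 − 318.7812 = 224.2188 mL
New rate:
Dose = 21.1 units/kg/hr × 94.31818 kg = 1990.114 units/hr
Rate = 1990.114 units/hr ÷ 46.04052 units/mL = 43.22527 mL/hr
Time remaining = 224.2188 mL ÷ 43.22527 mL/hr = 5.187215 hr

5.2 hours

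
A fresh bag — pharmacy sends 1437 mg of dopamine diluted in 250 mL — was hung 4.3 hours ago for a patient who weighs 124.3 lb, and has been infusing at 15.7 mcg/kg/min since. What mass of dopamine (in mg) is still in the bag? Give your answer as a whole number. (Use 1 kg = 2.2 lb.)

Weight = 124.3 lb ÷ 2.2 lb/kg = 56.5 kg
Dose = 15.7 mcg/kg/min × 56.5 kg = 887.05 mcg/min
887.05 mcg/min × 60 min/hr = 53223 mcg/hr
Concentration = 1437 mg ÷ 250 mL = 5.748 mg/mL = 5748 mcg/mL
Rate = 53223 mcg/hr ÷ 5748 mcg/mL = 9.259395 mL/hr
Volume infused = 9.259395 mL/hr × 4.3 hr = 39.8154 mL
Volume remaining = 250 − 39.8154 = 210.1846 mL
Drug remaining = 210.1846 mL × 5748 mcg/mL = 1208141 mcg = 1208.141 mg

1208 mg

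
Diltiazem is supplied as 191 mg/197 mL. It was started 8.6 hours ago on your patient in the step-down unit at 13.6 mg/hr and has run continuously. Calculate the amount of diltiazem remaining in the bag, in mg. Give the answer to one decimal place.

74.0 mg

Concentration = 191 mg ÷ 197 mL = 0.9695431 mg/mL
Rate = 13.6 mg/hr ÷ 0.9695431 mg/mL = 14.02723 mL/hr
Volume infused = 14.02723 mL/hr × 8.6 hr = 120.6341 mL
Volume remaining = 197 − 120.6341 = 76.36586 mL
Drug remaining = 76.36586 mL × 0.9695431 mg/mL = 74.04 mg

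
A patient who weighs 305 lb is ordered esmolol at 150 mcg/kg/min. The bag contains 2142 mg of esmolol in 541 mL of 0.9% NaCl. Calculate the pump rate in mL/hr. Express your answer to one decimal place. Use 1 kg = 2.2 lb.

Weight = 305 lb ÷ 2.2 lb/kg = 138.6364 kg
Dose = 150 mcg/kg/min × 138.6364 kg = 20795.45 mcg/min
20795.45 mcg/min × 60 min/hr = 1247727 mcg/hr
Concentration = 2142 mg ÷ 541 mL = 3.959335 mg/mL = 3959.335 mcg/mL
Rate = 1247727 mcg/hr ÷ 3959.335 mcg/mL = 315.1356 mL/hr

315.1 mL/hr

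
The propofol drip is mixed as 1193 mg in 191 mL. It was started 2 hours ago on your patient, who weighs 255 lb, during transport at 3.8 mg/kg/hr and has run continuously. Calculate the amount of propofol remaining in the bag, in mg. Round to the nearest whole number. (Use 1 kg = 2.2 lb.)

312 mg

Weight = 255 lb ÷ 2.2 lb/kg = 115.9091 kg
Dose = 3.8 mg/kg/hr × 115.9091 kg = 440.4545 mg/hr
Concentration = 1193 mg ÷ 191 mL = 6.246073 mg/mL
Rate = 440.4545 mg/hr ÷ 6.246073 mg/mL = 70.51703 mL/hr
Volume infused = 70.51703 mL/hr × 2 hr = 141.0341 mL
Volume remaining = 191 − 141.0341 = 49.96594 mL
Drug remaining = 49.96594 mL × 6.246073 mg/mL = 312.0909 mg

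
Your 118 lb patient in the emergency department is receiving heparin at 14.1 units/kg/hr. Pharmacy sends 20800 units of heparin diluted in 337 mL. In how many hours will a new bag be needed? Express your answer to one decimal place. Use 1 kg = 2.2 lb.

27.5 hours

Weight = 118 lb ÷ 2.2 lb/kg = 53.63636 kg
Dose = 14.1 units/kg/hr × 53.63636 kg = 756.2727 units/hr
Concentration = 20800 units ÷ 337 mL = 61.72107 units/mL
Rate = 756.2727 units/hr ÷ 61.72107 units/mL = 12.25307 mL/hr
Duration = 337 mL ÷ 12.25307 mL/hr = 27.50331 hr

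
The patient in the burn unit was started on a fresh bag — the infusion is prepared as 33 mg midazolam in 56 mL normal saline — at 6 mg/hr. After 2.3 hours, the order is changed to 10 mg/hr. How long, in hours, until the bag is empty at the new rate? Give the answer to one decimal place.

Initial rate:
Concentration = 33 mg ÷ 56 mL = 0.5892857 mg/mL
Rate = 6 mg/hr ÷ 0.5892857 mg/mL = 10.18182 mL/hr
Volume infused so far = 10.18182 mL/hr × 2.3 hr = 23.41818 mL
Volume remaining = 56 − 23.41818 = 32.58182 mL
New rate:
Rate = 10 mg/hr ÷ 0.5892857 mg/mL = 16.9697 mL/hr
Time remaining = 32.58182 mL ÷ 16.9697 mL/hr = 1.92 hr

1.9 hours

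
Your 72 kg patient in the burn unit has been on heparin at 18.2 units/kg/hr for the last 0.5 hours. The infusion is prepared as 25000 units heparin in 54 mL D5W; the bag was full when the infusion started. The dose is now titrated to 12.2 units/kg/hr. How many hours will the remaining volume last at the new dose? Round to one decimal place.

Initial rate:
Dose = 18.2 units/kg/hr × 72 kg = 1310.4 units/hr
Concentration = 25000 units ÷ 54 mL = 462.963 units/mL
Rate = 1310.4 units/hr ÷ 462.963 units/mL = 2.830464 mL/hr
Volume infused so far = 2.830464 mL/hr × 0.5 hr = 1.415232 mL
Volume remaining = 54 − 1.415232 = 52.58477 mL
New rate:
Dose = 12.2 units/kg/hr × 72 kg = 878.4 units/hr
Rate = 878.4 units/hr ÷ 462.963 units/mL = 1.897344 mL/hr
Time remaining = 52.58477 mL ÷ 1.897344 mL/hr = 27.71494 hr

27.7 hours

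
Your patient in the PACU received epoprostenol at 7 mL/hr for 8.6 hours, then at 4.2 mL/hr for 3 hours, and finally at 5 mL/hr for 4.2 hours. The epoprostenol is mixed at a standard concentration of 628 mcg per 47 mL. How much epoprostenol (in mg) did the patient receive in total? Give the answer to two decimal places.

Concentration = 628 mcg ÷ 47 mL = 13.3617 mcg/mL
Stage 1: 7 mL/hr × 8.6 hr = 60.2 mL → 60.2 mL × 13.3617 mcg/mL = 804.3745 mcg
Stage 2: 4.2 mL/hr × 3 hr = 12.6 mL → 12.6 mL × 13.3617 mcg/mL = 168.3574 mcg
Stage 3: 5 mL/hr × 4.2 hr = 21 mL → 21 mL × 13.3617 mcg/mL = 280.5957 mcg
Total = 804.3745 + 168.3574 + 280.5957 = 1253.328 mcg = 1.253328 mg

1.25 mg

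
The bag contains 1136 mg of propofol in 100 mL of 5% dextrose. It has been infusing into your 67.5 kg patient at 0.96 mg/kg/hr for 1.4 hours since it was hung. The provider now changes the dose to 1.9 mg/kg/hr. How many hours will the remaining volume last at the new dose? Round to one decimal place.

Initial rate:
Dose = 0.96 mg/kg/hr × 67.5 kg = 64.8 mg/hr
Concentration = 1136 mg ÷ 100 mL = 11.36 mg/mL
Rate = 64.8 mg/hr ÷ 11.36 mg/mL = 5.704225 mL/hr
Volume infused so far = 5.704225 mL/hr × 1.4 hr = 7.985915 mL
Volume remaining = 100 − 7.985915 = 92.01408 mL
New rate:
Dose = 1.9 mg/kg/hr × 67.5 kg = 128.25 mg/hr
Rate = 128.25 mg/hr ÷ 11.36 mg/mL = 11.28961 mL/hr
Time remaining = 92.01408 mL ÷ 11.28961 mL/hr = 8.150331 hr

8.2 hours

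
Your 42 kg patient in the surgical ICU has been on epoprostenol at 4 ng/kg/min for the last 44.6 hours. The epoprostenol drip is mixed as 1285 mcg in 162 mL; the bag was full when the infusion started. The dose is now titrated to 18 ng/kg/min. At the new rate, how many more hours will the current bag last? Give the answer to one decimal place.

18.4 hours

Initial rate:
Dose = 4 ng/kg/min × 42 kg = 168 ng/min
168 ng/min × 60 min/hr = 10080 ng/hr
Concentration = 1285 mcg ÷ 162 mL = 7.932099 mcg/mL = 7932.099 ng/mL
Rate = 10080 ng/hr ÷ 7932.099 ng/mL = 1.270786 mL/hr
Volume infused so far = 1.270786 mL/hr × 44.6 hr = 56.67706 mL
Volume remaining = 162 − 56.67706 = 105.3229 mL
New rate:
Dose = 18 ng/kg/min × 42 kg = 756 ng/min
756 ng/min × 60 min/hr = 45360 ng/hr
Rate = 45360 ng/hr ÷ 7932.099 ng/mL = 5.718537 mL/hr
Time remaining = 105.3229 mL ÷ 5.718537 mL/hr = 18.41781 hr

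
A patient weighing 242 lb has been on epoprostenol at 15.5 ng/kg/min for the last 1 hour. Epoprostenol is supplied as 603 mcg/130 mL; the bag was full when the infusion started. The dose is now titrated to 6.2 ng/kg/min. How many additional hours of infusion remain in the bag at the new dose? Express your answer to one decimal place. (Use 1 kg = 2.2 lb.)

Initial rate:
Weight = 242 lb ÷ 2.2 lb/kg = 110 kg
Dose = 15.5 ng/kg/min × 110 kg = 1705 ng/min
1705 ng/min × 60 min/hr = 102300 ng/hr
Concentration = 603 mcg ÷ 130 mL = 4.638462 mcg/mL = 4638.462 ng/mL
Rate = 102300 ng/hr ÷ 4638.462 ng/mL = 22.05473 mL/hr
Volume infused so far = 22.05473 mL/hr × 1 hr = 22.05473 mL
Volume remaining = 130 − 22.05473 = 107.9453 mL
New rate:
Dose = 6.2 ng/kg/min × 110 kg = 682 ng/min
682 ng/min × 60 min/hr = 40920 ng/hr
Rate = 40920 ng/hr ÷ 4638.462 ng/mL = 8.821891 mL/hr
Time remaining = 107.9453 mL ÷ 8.821891 mL/hr = 12.23607 hr

12.2 hours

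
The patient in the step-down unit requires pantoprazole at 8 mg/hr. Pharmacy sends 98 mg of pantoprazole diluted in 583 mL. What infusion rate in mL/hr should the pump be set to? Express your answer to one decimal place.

Concentration = 98 mg ÷ 583 mL = 0.1680961 mg/mL
Rate = 8 mg/hr ÷ 0.1680961 mg/mL = 47.59184 mL/hr

47.6 mL/hr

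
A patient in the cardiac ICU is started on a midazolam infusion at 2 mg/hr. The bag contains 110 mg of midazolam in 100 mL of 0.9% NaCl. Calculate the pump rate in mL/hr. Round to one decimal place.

Concentration = 110 mg ÷ 100 mL = 1.1 mg/mL
Rate = 2 mg/hr ÷ 1.1 mg/mL = 1.818182 mL/hr

1.8 mL/hr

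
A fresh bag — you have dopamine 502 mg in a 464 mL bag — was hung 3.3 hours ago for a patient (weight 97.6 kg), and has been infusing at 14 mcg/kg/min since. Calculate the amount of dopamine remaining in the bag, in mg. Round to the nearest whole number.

231 mg

Dose = 14 mcg/kg/min × 97.6 kg = 1366.4 mcg/min
1366.4 mcg/min × 60 min/hr = 81984 mcg/hr
Concentration = 502 mg ÷ 464 mL = 1.081897 mg/mL = 1081.897 mcg/mL
Rate = 81984 mcg/hr ÷ 1081.897 mcg/mL = 75.77804 mL/hr
Volume infused = 75.77804 mL/hr × 3.3 hr = 250.0675 mL
Volume remaining = 464 − 250.0675 = 213.9325 mL
Drug remaining = 213.9325 mL × 1081.897 mcg/mL = 231452.8 mcg = 231.4528 mg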